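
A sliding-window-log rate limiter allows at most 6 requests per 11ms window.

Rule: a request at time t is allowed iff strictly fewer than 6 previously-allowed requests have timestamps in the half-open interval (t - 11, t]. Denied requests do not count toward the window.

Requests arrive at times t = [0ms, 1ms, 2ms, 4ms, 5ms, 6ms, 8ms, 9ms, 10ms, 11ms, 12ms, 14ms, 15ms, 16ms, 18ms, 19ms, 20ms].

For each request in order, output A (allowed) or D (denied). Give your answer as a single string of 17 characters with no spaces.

Tracking allowed requests in the window:
  req#1 t=0ms: ALLOW
  req#2 t=1ms: ALLOW
  req#3 t=2ms: ALLOW
  req#4 t=4ms: ALLOW
  req#5 t=5ms: ALLOW
  req#6 t=6ms: ALLOW
  req#7 t=8ms: DENY
  req#8 t=9ms: DENY
  req#9 t=10ms: DENY
  req#10 t=11ms: ALLOW
  req#11 t=12ms: ALLOW
  req#12 t=14ms: ALLOW
  req#13 t=15ms: ALLOW
  req#14 t=16ms: ALLOW
  req#15 t=18ms: ALLOW
  req#16 t=19ms: DENY
  req#17 t=20ms: DENY

Answer: AAAAAADDDAAAAAADD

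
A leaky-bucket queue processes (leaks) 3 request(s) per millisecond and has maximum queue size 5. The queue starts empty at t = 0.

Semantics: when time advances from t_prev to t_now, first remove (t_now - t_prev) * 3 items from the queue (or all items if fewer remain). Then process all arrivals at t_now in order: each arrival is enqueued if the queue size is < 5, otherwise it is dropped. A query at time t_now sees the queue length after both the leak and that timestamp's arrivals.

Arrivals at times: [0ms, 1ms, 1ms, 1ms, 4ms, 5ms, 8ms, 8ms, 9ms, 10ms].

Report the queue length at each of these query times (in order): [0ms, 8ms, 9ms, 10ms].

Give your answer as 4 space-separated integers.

Queue lengths at query times:
  query t=0ms: backlog = 1
  query t=8ms: backlog = 2
  query t=9ms: backlog = 1
  query t=10ms: backlog = 1

Answer: 1 2 1 1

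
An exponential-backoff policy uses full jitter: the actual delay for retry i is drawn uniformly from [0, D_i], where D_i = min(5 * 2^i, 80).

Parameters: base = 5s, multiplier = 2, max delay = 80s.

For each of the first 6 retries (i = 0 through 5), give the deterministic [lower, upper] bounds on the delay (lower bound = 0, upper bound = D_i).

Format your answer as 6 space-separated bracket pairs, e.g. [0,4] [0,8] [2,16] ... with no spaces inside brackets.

Answer: [0,5] [0,10] [0,20] [0,40] [0,80] [0,80]

Derivation:
Computing bounds per retry:
  i=0: D_i=min(5*2^0,80)=5, bounds=[0,5]
  i=1: D_i=min(5*2^1,80)=10, bounds=[0,10]
  i=2: D_i=min(5*2^2,80)=20, bounds=[0,20]
  i=3: D_i=min(5*2^3,80)=40, bounds=[0,40]
  i=4: D_i=min(5*2^4,80)=80, bounds=[0,80]
  i=5: D_i=min(5*2^5,80)=80, bounds=[0,80]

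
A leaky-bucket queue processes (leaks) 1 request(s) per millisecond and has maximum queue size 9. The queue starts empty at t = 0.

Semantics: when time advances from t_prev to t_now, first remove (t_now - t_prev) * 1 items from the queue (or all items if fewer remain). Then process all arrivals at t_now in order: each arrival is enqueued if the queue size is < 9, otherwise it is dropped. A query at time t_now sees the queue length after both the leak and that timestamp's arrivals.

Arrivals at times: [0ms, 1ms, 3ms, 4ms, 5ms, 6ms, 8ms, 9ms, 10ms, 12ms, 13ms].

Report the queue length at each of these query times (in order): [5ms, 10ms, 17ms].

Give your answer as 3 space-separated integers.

Queue lengths at query times:
  query t=5ms: backlog = 1
  query t=10ms: backlog = 1
  query t=17ms: backlog = 0

Answer: 1 1 0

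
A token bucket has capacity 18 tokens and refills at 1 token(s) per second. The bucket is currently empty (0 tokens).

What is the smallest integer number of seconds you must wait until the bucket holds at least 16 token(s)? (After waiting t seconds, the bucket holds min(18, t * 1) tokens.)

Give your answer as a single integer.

Need t * 1 >= 16, so t >= 16/1.
Smallest integer t = ceil(16/1) = 16.

Answer: 16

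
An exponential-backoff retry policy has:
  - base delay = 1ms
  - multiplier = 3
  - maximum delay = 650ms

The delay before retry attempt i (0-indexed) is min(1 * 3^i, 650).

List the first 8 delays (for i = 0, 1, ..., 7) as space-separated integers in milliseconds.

Answer: 1 3 9 27 81 243 650 650

Derivation:
Computing each delay:
  i=0: min(1*3^0, 650) = 1
  i=1: min(1*3^1, 650) = 3
  i=2: min(1*3^2, 650) = 9
  i=3: min(1*3^3, 650) = 27
  i=4: min(1*3^4, 650) = 81
  i=5: min(1*3^5, 650) = 243
  i=6: min(1*3^6, 650) = 650
  i=7: min(1*3^7, 650) = 650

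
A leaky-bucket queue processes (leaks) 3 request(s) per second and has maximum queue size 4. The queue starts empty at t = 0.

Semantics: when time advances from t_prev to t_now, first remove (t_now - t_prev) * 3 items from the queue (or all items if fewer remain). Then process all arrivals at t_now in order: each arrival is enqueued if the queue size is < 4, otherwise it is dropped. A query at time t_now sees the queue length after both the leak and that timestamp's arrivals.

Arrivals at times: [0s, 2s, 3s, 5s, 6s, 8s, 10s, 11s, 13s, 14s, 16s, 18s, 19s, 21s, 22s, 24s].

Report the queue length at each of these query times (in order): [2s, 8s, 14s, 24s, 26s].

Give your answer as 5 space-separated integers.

Queue lengths at query times:
  query t=2s: backlog = 1
  query t=8s: backlog = 1
  query t=14s: backlog = 1
  query t=24s: backlog = 1
  query t=26s: backlog = 0

Answer: 1 1 1 1 0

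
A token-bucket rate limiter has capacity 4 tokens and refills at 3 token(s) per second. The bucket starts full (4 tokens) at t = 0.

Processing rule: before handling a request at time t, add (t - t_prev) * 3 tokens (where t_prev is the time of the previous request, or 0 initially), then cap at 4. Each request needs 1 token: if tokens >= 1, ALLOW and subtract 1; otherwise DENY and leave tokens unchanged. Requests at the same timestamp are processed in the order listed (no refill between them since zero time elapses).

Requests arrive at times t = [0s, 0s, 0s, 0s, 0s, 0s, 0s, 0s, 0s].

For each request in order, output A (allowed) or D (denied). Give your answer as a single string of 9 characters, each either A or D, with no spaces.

Answer: AAAADDDDD

Derivation:
Simulating step by step:
  req#1 t=0s: ALLOW
  req#2 t=0s: ALLOW
  req#3 t=0s: ALLOW
  req#4 t=0s: ALLOW
  req#5 t=0s: DENY
  req#6 t=0s: DENY
  req#7 t=0s: DENY
  req#8 t=0s: DENY
  req#9 t=0s: DENY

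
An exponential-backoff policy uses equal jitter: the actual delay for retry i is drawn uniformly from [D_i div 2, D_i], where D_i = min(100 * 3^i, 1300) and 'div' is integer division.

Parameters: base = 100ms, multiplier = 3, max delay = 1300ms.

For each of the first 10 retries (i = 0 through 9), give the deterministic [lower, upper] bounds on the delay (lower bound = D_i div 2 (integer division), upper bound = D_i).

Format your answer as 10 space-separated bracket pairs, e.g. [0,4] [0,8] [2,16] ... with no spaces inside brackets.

Computing bounds per retry:
  i=0: D_i=min(100*3^0,1300)=100, bounds=[50,100]
  i=1: D_i=min(100*3^1,1300)=300, bounds=[150,300]
  i=2: D_i=min(100*3^2,1300)=900, bounds=[450,900]
  i=3: D_i=min(100*3^3,1300)=1300, bounds=[650,1300]
  i=4: D_i=min(100*3^4,1300)=1300, bounds=[650,1300]
  i=5: D_i=min(100*3^5,1300)=1300, bounds=[650,1300]
  i=6: D_i=min(100*3^6,1300)=1300, bounds=[650,1300]
  i=7: D_i=min(100*3^7,1300)=1300, bounds=[650,1300]
  i=8: D_i=min(100*3^8,1300)=1300, bounds=[650,1300]
  i=9: D_i=min(100*3^9,1300)=1300, bounds=[650,1300]

Answer: [50,100] [150,300] [450,900] [650,1300] [650,1300] [650,1300] [650,1300] [650,1300] [650,1300] [650,1300]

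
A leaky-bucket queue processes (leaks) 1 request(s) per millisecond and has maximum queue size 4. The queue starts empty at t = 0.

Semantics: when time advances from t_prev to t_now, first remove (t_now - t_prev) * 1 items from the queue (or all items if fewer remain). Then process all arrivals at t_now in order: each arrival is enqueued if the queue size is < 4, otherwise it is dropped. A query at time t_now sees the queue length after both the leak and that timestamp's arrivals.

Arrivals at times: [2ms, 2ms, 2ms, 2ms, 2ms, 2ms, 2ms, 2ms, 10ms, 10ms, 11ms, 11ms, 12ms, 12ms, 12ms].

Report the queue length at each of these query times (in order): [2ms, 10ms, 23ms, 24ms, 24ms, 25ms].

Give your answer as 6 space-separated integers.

Answer: 4 2 0 0 0 0

Derivation:
Queue lengths at query times:
  query t=2ms: backlog = 4
  query t=10ms: backlog = 2
  query t=23ms: backlog = 0
  query t=24ms: backlog = 0
  query t=24ms: backlog = 0
  query t=25ms: backlog = 0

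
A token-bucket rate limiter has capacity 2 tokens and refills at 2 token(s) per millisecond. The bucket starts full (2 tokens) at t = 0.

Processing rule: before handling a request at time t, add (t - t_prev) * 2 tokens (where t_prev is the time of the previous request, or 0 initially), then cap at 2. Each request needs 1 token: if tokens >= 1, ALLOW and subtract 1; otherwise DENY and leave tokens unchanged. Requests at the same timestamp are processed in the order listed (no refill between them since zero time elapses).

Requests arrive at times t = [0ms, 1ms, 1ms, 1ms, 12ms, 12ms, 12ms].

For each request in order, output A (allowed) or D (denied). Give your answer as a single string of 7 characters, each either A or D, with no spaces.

Simulating step by step:
  req#1 t=0ms: ALLOW
  req#2 t=1ms: ALLOW
  req#3 t=1ms: ALLOW
  req#4 t=1ms: DENY
  req#5 t=12ms: ALLOW
  req#6 t=12ms: ALLOW
  req#7 t=12ms: DENY

Answer: AAADAAD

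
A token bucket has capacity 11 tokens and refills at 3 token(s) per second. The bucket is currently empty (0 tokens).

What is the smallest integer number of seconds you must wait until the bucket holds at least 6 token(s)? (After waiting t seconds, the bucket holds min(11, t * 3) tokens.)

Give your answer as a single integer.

Need t * 3 >= 6, so t >= 6/3.
Smallest integer t = ceil(6/3) = 2.

Answer: 2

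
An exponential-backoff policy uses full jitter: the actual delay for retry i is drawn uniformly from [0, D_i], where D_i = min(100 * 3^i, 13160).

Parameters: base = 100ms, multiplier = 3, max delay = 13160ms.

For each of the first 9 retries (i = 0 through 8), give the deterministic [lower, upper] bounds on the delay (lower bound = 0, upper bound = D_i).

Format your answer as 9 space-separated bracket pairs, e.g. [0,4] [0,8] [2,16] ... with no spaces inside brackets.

Answer: [0,100] [0,300] [0,900] [0,2700] [0,8100] [0,13160] [0,13160] [0,13160] [0,13160]

Derivation:
Computing bounds per retry:
  i=0: D_i=min(100*3^0,13160)=100, bounds=[0,100]
  i=1: D_i=min(100*3^1,13160)=300, bounds=[0,300]
  i=2: D_i=min(100*3^2,13160)=900, bounds=[0,900]
  i=3: D_i=min(100*3^3,13160)=2700, bounds=[0,2700]
  i=4: D_i=min(100*3^4,13160)=8100, bounds=[0,8100]
  i=5: D_i=min(100*3^5,13160)=13160, bounds=[0,13160]
  i=6: D_i=min(100*3^6,13160)=13160, bounds=[0,13160]
  i=7: D_i=min(100*3^7,13160)=13160, bounds=[0,13160]
  i=8: D_i=min(100*3^8,13160)=13160, bounds=[0,13160]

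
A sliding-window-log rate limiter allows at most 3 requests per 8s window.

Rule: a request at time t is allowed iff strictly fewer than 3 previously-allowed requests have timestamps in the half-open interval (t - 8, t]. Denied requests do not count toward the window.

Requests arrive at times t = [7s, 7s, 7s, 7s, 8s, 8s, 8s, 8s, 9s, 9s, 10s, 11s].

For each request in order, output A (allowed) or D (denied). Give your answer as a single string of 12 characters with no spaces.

Tracking allowed requests in the window:
  req#1 t=7s: ALLOW
  req#2 t=7s: ALLOW
  req#3 t=7s: ALLOW
  req#4 t=7s: DENY
  req#5 t=8s: DENY
  req#6 t=8s: DENY
  req#7 t=8s: DENY
  req#8 t=8s: DENY
  req#9 t=9s: DENY
  req#10 t=9s: DENY
  req#11 t=10s: DENY
  req#12 t=11s: DENY

Answer: AAADDDDDDDDD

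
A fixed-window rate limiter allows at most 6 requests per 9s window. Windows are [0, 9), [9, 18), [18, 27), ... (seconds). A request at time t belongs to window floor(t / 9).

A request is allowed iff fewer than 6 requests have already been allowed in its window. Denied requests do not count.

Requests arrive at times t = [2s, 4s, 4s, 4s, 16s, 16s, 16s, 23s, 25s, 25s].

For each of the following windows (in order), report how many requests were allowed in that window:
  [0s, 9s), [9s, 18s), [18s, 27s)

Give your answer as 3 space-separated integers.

Processing requests:
  req#1 t=2s (window 0): ALLOW
  req#2 t=4s (window 0): ALLOW
  req#3 t=4s (window 0): ALLOW
  req#4 t=4s (window 0): ALLOW
  req#5 t=16s (window 1): ALLOW
  req#6 t=16s (window 1): ALLOW
  req#7 t=16s (window 1): ALLOW
  req#8 t=23s (window 2): ALLOW
  req#9 t=25s (window 2): ALLOW
  req#10 t=25s (window 2): ALLOW

Allowed counts by window: 4 3 3

Answer: 4 3 3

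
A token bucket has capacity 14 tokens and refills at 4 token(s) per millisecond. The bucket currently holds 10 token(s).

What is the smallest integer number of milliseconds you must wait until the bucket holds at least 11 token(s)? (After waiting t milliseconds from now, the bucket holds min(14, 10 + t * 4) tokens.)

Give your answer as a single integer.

Need 10 + t * 4 >= 11, so t >= 1/4.
Smallest integer t = ceil(1/4) = 1.

Answer: 1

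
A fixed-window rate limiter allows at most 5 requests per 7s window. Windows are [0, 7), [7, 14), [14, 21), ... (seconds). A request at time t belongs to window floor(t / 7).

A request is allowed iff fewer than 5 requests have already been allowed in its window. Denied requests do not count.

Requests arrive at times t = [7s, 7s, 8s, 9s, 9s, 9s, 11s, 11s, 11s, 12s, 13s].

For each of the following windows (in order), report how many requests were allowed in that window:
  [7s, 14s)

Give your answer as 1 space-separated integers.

Answer: 5

Derivation:
Processing requests:
  req#1 t=7s (window 1): ALLOW
  req#2 t=7s (window 1): ALLOW
  req#3 t=8s (window 1): ALLOW
  req#4 t=9s (window 1): ALLOW
  req#5 t=9s (window 1): ALLOW
  req#6 t=9s (window 1): DENY
  req#7 t=11s (window 1): DENY
  req#8 t=11s (window 1): DENY
  req#9 t=11s (window 1): DENY
  req#10 t=12s (window 1): DENY
  req#11 t=13s (window 1): DENY

Allowed counts by window: 5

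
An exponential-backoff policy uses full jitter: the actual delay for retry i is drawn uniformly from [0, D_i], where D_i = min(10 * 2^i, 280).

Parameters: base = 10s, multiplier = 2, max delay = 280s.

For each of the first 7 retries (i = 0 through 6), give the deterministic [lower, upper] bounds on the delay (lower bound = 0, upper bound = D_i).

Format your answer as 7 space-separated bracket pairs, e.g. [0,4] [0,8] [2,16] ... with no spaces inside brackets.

Computing bounds per retry:
  i=0: D_i=min(10*2^0,280)=10, bounds=[0,10]
  i=1: D_i=min(10*2^1,280)=20, bounds=[0,20]
  i=2: D_i=min(10*2^2,280)=40, bounds=[0,40]
  i=3: D_i=min(10*2^3,280)=80, bounds=[0,80]
  i=4: D_i=min(10*2^4,280)=160, bounds=[0,160]
  i=5: D_i=min(10*2^5,280)=280, bounds=[0,280]
  i=6: D_i=min(10*2^6,280)=280, bounds=[0,280]

Answer: [0,10] [0,20] [0,40] [0,80] [0,160] [0,280] [0,280]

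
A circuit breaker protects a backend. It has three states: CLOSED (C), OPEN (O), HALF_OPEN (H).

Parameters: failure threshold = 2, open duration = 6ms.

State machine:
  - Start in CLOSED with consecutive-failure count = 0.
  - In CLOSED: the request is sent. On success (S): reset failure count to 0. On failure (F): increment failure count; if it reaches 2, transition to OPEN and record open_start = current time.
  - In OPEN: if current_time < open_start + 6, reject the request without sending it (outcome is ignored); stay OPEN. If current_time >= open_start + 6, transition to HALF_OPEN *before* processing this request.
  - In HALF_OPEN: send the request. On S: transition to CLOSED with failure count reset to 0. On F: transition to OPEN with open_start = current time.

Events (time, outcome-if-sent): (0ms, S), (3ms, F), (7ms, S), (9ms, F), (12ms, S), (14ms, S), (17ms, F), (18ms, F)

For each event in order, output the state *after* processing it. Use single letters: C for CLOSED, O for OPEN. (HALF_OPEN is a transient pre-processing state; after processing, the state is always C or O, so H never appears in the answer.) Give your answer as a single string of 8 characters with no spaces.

Answer: CCCCCCCO

Derivation:
State after each event:
  event#1 t=0ms outcome=S: state=CLOSED
  event#2 t=3ms outcome=F: state=CLOSED
  event#3 t=7ms outcome=S: state=CLOSED
  event#4 t=9ms outcome=F: state=CLOSED
  event#5 t=12ms outcome=S: state=CLOSED
  event#6 t=14ms outcome=S: state=CLOSED
  event#7 t=17ms outcome=F: state=CLOSED
  event#8 t=18ms outcome=F: state=OPEN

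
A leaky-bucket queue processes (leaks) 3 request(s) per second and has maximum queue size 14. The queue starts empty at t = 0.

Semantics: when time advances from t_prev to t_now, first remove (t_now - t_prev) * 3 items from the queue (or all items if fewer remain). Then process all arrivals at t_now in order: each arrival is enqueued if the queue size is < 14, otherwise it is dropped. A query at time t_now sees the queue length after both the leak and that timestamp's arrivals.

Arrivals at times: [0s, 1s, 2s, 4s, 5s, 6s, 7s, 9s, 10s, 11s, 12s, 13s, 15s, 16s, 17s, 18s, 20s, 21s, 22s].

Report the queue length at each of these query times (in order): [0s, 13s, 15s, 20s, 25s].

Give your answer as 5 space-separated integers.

Queue lengths at query times:
  query t=0s: backlog = 1
  query t=13s: backlog = 1
  query t=15s: backlog = 1
  query t=20s: backlog = 1
  query t=25s: backlog = 0

Answer: 1 1 1 1 0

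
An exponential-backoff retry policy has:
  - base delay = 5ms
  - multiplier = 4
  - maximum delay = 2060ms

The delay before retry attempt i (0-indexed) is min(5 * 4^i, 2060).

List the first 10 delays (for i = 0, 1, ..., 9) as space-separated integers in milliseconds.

Computing each delay:
  i=0: min(5*4^0, 2060) = 5
  i=1: min(5*4^1, 2060) = 20
  i=2: min(5*4^2, 2060) = 80
  i=3: min(5*4^3, 2060) = 320
  i=4: min(5*4^4, 2060) = 1280
  i=5: min(5*4^5, 2060) = 2060
  i=6: min(5*4^6, 2060) = 2060
  i=7: min(5*4^7, 2060) = 2060
  i=8: min(5*4^8, 2060) = 2060
  i=9: min(5*4^9, 2060) = 2060

Answer: 5 20 80 320 1280 2060 2060 2060 2060 2060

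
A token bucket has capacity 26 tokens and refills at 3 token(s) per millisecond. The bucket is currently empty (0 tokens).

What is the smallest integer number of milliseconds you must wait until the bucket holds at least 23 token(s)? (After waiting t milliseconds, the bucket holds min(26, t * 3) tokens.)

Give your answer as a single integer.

Need t * 3 >= 23, so t >= 23/3.
Smallest integer t = ceil(23/3) = 8.

Answer: 8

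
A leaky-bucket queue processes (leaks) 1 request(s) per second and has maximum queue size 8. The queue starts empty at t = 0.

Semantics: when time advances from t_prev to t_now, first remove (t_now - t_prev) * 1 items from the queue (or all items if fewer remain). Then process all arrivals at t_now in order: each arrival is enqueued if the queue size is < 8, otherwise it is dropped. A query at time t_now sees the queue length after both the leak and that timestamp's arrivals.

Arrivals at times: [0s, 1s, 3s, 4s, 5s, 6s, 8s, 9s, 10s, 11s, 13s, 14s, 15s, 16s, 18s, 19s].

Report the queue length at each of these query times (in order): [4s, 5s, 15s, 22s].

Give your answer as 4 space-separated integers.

Queue lengths at query times:
  query t=4s: backlog = 1
  query t=5s: backlog = 1
  query t=15s: backlog = 1
  query t=22s: backlog = 0

Answer: 1 1 1 0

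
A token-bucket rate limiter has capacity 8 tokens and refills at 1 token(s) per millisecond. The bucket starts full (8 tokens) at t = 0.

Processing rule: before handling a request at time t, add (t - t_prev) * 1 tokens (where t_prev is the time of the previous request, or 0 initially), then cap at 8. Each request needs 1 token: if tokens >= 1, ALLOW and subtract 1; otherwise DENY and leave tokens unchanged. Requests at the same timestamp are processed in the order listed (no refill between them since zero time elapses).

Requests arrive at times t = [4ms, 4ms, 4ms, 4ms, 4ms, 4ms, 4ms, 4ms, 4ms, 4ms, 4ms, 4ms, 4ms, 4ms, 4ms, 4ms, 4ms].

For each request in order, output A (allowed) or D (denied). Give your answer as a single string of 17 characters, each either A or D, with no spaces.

Answer: AAAAAAAADDDDDDDDD

Derivation:
Simulating step by step:
  req#1 t=4ms: ALLOW
  req#2 t=4ms: ALLOW
  req#3 t=4ms: ALLOW
  req#4 t=4ms: ALLOW
  req#5 t=4ms: ALLOW
  req#6 t=4ms: ALLOW
  req#7 t=4ms: ALLOW
  req#8 t=4ms: ALLOW
  req#9 t=4ms: DENY
  req#10 t=4ms: DENY
  req#11 t=4ms: DENY
  req#12 t=4ms: DENY
  req#13 t=4ms: DENY
  req#14 t=4ms: DENY
  req#15 t=4ms: DENY
  req#16 t=4ms: DENY
  req#17 t=4ms: DENY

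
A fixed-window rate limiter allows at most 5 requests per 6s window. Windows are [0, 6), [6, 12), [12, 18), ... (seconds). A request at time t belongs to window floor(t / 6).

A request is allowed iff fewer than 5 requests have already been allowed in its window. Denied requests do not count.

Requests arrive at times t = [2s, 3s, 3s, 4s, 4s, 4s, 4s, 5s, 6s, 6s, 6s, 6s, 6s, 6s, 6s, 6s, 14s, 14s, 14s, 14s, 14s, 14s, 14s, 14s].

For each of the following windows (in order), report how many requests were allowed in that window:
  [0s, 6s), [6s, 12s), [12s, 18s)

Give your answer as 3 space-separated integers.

Answer: 5 5 5

Derivation:
Processing requests:
  req#1 t=2s (window 0): ALLOW
  req#2 t=3s (window 0): ALLOW
  req#3 t=3s (window 0): ALLOW
  req#4 t=4s (window 0): ALLOW
  req#5 t=4s (window 0): ALLOW
  req#6 t=4s (window 0): DENY
  req#7 t=4s (window 0): DENY
  req#8 t=5s (window 0): DENY
  req#9 t=6s (window 1): ALLOW
  req#10 t=6s (window 1): ALLOW
  req#11 t=6s (window 1): ALLOW
  req#12 t=6s (window 1): ALLOW
  req#13 t=6s (window 1): ALLOW
  req#14 t=6s (window 1): DENY
  req#15 t=6s (window 1): DENY
  req#16 t=6s (window 1): DENY
  req#17 t=14s (window 2): ALLOW
  req#18 t=14s (window 2): ALLOW
  req#19 t=14s (window 2): ALLOW
  req#20 t=14s (window 2): ALLOW
  req#21 t=14s (window 2): ALLOW
  req#22 t=14s (window 2): DENY
  req#23 t=14s (window 2): DENY
  req#24 t=14s (window 2): DENY

Allowed counts by window: 5 5 5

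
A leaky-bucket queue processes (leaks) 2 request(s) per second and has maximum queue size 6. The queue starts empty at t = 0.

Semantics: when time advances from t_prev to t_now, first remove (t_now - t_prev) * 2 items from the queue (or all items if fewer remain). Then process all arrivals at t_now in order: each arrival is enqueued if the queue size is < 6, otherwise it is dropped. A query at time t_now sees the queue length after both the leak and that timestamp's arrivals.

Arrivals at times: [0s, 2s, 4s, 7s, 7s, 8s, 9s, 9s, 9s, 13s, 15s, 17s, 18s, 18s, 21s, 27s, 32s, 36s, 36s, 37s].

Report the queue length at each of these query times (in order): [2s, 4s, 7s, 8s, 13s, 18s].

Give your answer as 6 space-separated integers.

Answer: 1 1 2 1 1 2

Derivation:
Queue lengths at query times:
  query t=2s: backlog = 1
  query t=4s: backlog = 1
  query t=7s: backlog = 2
  query t=8s: backlog = 1
  query t=13s: backlog = 1
  query t=18s: backlog = 2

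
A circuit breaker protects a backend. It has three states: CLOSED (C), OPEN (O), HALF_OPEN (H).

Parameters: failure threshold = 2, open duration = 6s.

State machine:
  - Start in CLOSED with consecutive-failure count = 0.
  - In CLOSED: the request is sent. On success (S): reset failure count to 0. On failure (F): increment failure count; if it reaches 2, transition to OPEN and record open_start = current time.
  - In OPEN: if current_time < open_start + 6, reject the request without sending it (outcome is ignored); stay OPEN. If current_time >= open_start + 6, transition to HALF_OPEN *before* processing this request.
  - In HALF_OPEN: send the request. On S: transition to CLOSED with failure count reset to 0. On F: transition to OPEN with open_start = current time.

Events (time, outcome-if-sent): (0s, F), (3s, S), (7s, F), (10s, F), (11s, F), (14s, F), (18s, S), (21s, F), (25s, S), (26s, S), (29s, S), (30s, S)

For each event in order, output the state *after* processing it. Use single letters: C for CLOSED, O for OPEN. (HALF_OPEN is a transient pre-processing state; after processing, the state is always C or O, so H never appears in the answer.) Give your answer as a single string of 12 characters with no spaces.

State after each event:
  event#1 t=0s outcome=F: state=CLOSED
  event#2 t=3s outcome=S: state=CLOSED
  event#3 t=7s outcome=F: state=CLOSED
  event#4 t=10s outcome=F: state=OPEN
  event#5 t=11s outcome=F: state=OPEN
  event#6 t=14s outcome=F: state=OPEN
  event#7 t=18s outcome=S: state=CLOSED
  event#8 t=21s outcome=F: state=CLOSED
  event#9 t=25s outcome=S: state=CLOSED
  event#10 t=26s outcome=S: state=CLOSED
  event#11 t=29s outcome=S: state=CLOSED
  event#12 t=30s outcome=S: state=CLOSED

Answer: CCCOOOCCCCCC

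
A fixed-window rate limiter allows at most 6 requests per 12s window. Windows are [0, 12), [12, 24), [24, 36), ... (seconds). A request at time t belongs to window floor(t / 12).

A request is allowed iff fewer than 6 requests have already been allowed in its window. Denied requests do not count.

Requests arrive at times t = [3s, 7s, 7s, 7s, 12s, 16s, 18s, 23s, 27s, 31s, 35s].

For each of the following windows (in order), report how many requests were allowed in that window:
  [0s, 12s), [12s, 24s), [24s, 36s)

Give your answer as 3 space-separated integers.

Processing requests:
  req#1 t=3s (window 0): ALLOW
  req#2 t=7s (window 0): ALLOW
  req#3 t=7s (window 0): ALLOW
  req#4 t=7s (window 0): ALLOW
  req#5 t=12s (window 1): ALLOW
  req#6 t=16s (window 1): ALLOW
  req#7 t=18s (window 1): ALLOW
  req#8 t=23s (window 1): ALLOW
  req#9 t=27s (window 2): ALLOW
  req#10 t=31s (window 2): ALLOW
  req#11 t=35s (window 2): ALLOW

Allowed counts by window: 4 4 3

Answer: 4 4 3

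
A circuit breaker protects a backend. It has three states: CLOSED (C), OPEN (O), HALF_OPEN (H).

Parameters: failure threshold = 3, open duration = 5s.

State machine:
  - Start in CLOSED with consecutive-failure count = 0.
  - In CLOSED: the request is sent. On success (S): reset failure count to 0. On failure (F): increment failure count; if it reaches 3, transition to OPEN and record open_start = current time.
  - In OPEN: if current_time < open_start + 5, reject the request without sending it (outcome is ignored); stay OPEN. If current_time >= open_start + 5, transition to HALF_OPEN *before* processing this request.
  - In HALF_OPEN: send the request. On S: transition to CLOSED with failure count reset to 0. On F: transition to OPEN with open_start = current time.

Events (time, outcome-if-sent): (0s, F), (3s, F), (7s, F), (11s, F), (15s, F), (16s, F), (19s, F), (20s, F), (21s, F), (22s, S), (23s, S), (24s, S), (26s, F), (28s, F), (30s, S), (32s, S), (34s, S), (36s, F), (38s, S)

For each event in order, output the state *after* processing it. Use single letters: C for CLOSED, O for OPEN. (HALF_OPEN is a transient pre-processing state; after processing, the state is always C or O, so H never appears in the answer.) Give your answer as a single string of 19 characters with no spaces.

Answer: CCOOOOOOOOOOOOOCCCC

Derivation:
State after each event:
  event#1 t=0s outcome=F: state=CLOSED
  event#2 t=3s outcome=F: state=CLOSED
  event#3 t=7s outcome=F: state=OPEN
  event#4 t=11s outcome=F: state=OPEN
  event#5 t=15s outcome=F: state=OPEN
  event#6 t=16s outcome=F: state=OPEN
  event#7 t=19s outcome=F: state=OPEN
  event#8 t=20s outcome=F: state=OPEN
  event#9 t=21s outcome=F: state=OPEN
  event#10 t=22s outcome=S: state=OPEN
  event#11 t=23s outcome=S: state=OPEN
  event#12 t=24s outcome=S: state=OPEN
  event#13 t=26s outcome=F: state=OPEN
  event#14 t=28s outcome=F: state=OPEN
  event#15 t=30s outcome=S: state=OPEN
  event#16 t=32s outcome=S: state=CLOSED
  event#17 t=34s outcome=S: state=CLOSED
  event#18 t=36s outcome=F: state=CLOSED
  event#19 t=38s outcome=S: state=CLOSED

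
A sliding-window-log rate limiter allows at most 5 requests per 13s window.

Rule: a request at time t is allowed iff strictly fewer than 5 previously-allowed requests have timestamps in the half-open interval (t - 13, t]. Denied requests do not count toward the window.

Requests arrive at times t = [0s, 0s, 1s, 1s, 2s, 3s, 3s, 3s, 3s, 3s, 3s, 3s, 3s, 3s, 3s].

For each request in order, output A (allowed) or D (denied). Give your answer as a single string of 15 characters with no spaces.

Tracking allowed requests in the window:
  req#1 t=0s: ALLOW
  req#2 t=0s: ALLOW
  req#3 t=1s: ALLOW
  req#4 t=1s: ALLOW
  req#5 t=2s: ALLOW
  req#6 t=3s: DENY
  req#7 t=3s: DENY
  req#8 t=3s: DENY
  req#9 t=3s: DENY
  req#10 t=3s: DENY
  req#11 t=3s: DENY
  req#12 t=3s: DENY
  req#13 t=3s: DENY
  req#14 t=3s: DENY
  req#15 t=3s: DENY

Answer: AAAAADDDDDDDDDD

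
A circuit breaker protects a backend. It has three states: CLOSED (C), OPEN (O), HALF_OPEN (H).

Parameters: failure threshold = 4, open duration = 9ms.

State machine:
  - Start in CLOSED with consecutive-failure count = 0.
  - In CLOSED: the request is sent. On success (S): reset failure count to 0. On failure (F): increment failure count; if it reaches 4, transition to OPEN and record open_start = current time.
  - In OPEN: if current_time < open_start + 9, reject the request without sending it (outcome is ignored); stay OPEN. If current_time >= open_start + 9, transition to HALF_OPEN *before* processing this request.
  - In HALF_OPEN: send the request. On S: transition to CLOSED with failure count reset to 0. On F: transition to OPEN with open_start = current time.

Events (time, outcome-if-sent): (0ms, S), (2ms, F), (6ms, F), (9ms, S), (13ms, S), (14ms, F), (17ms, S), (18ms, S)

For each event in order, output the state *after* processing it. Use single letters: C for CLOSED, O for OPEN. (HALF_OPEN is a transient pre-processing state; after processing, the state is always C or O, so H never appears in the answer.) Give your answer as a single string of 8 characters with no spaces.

State after each event:
  event#1 t=0ms outcome=S: state=CLOSED
  event#2 t=2ms outcome=F: state=CLOSED
  event#3 t=6ms outcome=F: state=CLOSED
  event#4 t=9ms outcome=S: state=CLOSED
  event#5 t=13ms outcome=S: state=CLOSED
  event#6 t=14ms outcome=F: state=CLOSED
  event#7 t=17ms outcome=S: state=CLOSED
  event#8 t=18ms outcome=S: state=CLOSED

Answer: CCCCCCCC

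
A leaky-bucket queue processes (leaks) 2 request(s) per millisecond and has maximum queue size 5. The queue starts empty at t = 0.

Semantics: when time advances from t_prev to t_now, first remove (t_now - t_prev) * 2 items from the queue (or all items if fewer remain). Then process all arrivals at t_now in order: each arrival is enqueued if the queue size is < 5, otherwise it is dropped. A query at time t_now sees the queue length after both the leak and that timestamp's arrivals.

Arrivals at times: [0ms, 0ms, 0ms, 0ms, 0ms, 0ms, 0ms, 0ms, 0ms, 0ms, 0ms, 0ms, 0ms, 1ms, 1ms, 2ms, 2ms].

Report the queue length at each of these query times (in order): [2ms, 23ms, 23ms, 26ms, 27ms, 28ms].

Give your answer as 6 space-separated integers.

Answer: 5 0 0 0 0 0

Derivation:
Queue lengths at query times:
  query t=2ms: backlog = 5
  query t=23ms: backlog = 0
  query t=23ms: backlog = 0
  query t=26ms: backlog = 0
  query t=27ms: backlog = 0
  query t=28ms: backlog = 0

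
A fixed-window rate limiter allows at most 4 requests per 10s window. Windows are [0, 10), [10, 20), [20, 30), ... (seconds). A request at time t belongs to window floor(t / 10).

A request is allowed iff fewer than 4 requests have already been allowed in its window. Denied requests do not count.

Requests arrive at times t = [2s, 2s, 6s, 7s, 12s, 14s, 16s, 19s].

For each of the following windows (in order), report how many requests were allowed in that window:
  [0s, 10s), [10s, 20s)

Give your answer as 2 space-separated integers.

Processing requests:
  req#1 t=2s (window 0): ALLOW
  req#2 t=2s (window 0): ALLOW
  req#3 t=6s (window 0): ALLOW
  req#4 t=7s (window 0): ALLOW
  req#5 t=12s (window 1): ALLOW
  req#6 t=14s (window 1): ALLOW
  req#7 t=16s (window 1): ALLOW
  req#8 t=19s (window 1): ALLOW

Allowed counts by window: 4 4

Answer: 4 4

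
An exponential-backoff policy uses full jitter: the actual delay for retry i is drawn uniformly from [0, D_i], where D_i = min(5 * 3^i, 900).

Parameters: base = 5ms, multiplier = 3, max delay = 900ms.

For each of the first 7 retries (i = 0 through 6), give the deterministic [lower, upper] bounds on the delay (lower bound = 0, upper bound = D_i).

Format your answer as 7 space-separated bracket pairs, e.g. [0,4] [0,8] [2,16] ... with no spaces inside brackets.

Answer: [0,5] [0,15] [0,45] [0,135] [0,405] [0,900] [0,900]

Derivation:
Computing bounds per retry:
  i=0: D_i=min(5*3^0,900)=5, bounds=[0,5]
  i=1: D_i=min(5*3^1,900)=15, bounds=[0,15]
  i=2: D_i=min(5*3^2,900)=45, bounds=[0,45]
  i=3: D_i=min(5*3^3,900)=135, bounds=[0,135]
  i=4: D_i=min(5*3^4,900)=405, bounds=[0,405]
  i=5: D_i=min(5*3^5,900)=900, bounds=[0,900]
  i=6: D_i=min(5*3^6,900)=900, bounds=[0,900]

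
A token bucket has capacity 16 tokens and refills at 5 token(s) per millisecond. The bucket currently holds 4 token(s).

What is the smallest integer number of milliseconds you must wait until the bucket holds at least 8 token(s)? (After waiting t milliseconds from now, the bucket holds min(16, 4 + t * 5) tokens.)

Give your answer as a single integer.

Answer: 1

Derivation:
Need 4 + t * 5 >= 8, so t >= 4/5.
Smallest integer t = ceil(4/5) = 1.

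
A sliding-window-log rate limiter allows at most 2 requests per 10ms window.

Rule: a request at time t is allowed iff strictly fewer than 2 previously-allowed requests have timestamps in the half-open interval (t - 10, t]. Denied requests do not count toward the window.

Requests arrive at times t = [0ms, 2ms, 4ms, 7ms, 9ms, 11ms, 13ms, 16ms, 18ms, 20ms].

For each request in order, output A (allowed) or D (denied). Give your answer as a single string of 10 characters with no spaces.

Answer: AADDDAADDD

Derivation:
Tracking allowed requests in the window:
  req#1 t=0ms: ALLOW
  req#2 t=2ms: ALLOW
  req#3 t=4ms: DENY
  req#4 t=7ms: DENY
  req#5 t=9ms: DENY
  req#6 t=11ms: ALLOW
  req#7 t=13ms: ALLOW
  req#8 t=16ms: DENY
  req#9 t=18ms: DENY
  req#10 t=20ms: DENY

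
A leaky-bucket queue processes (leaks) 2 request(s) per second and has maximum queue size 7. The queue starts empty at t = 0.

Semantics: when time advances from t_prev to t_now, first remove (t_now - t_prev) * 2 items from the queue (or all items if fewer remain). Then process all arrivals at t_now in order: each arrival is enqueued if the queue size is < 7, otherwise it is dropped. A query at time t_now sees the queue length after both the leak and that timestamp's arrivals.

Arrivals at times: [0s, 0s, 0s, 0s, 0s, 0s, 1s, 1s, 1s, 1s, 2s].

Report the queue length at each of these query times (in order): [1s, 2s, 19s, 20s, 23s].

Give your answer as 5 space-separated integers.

Answer: 7 6 0 0 0

Derivation:
Queue lengths at query times:
  query t=1s: backlog = 7
  query t=2s: backlog = 6
  query t=19s: backlog = 0
  query t=20s: backlog = 0
  query t=23s: backlog = 0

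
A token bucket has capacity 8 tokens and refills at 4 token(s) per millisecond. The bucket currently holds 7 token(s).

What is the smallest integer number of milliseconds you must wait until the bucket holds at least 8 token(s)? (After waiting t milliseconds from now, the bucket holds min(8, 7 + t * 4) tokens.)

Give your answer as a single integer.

Answer: 1

Derivation:
Need 7 + t * 4 >= 8, so t >= 1/4.
Smallest integer t = ceil(1/4) = 1.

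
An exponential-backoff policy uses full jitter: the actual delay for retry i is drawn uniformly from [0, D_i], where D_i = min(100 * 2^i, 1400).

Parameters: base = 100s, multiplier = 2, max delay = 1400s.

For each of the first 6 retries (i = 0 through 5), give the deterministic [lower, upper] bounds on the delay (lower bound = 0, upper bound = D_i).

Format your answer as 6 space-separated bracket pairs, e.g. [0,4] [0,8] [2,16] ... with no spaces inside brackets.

Answer: [0,100] [0,200] [0,400] [0,800] [0,1400] [0,1400]

Derivation:
Computing bounds per retry:
  i=0: D_i=min(100*2^0,1400)=100, bounds=[0,100]
  i=1: D_i=min(100*2^1,1400)=200, bounds=[0,200]
  i=2: D_i=min(100*2^2,1400)=400, bounds=[0,400]
  i=3: D_i=min(100*2^3,1400)=800, bounds=[0,800]
  i=4: D_i=min(100*2^4,1400)=1400, bounds=[0,1400]
  i=5: D_i=min(100*2^5,1400)=1400, bounds=[0,1400]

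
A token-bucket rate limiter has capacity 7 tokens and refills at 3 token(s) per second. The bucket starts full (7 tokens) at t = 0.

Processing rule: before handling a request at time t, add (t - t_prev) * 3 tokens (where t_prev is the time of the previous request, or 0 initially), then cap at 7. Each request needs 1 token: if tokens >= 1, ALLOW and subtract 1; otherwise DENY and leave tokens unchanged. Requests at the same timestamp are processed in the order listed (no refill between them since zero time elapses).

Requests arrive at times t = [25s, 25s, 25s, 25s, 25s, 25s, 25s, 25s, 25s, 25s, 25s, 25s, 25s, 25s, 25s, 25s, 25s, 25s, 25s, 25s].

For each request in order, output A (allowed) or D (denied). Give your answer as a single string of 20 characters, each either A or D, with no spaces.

Simulating step by step:
  req#1 t=25s: ALLOW
  req#2 t=25s: ALLOW
  req#3 t=25s: ALLOW
  req#4 t=25s: ALLOW
  req#5 t=25s: ALLOW
  req#6 t=25s: ALLOW
  req#7 t=25s: ALLOW
  req#8 t=25s: DENY
  req#9 t=25s: DENY
  req#10 t=25s: DENY
  req#11 t=25s: DENY
  req#12 t=25s: DENY
  req#13 t=25s: DENY
  req#14 t=25s: DENY
  req#15 t=25s: DENY
  req#16 t=25s: DENY
  req#17 t=25s: DENY
  req#18 t=25s: DENY
  req#19 t=25s: DENY
  req#20 t=25s: DENY

Answer: AAAAAAADDDDDDDDDDDDD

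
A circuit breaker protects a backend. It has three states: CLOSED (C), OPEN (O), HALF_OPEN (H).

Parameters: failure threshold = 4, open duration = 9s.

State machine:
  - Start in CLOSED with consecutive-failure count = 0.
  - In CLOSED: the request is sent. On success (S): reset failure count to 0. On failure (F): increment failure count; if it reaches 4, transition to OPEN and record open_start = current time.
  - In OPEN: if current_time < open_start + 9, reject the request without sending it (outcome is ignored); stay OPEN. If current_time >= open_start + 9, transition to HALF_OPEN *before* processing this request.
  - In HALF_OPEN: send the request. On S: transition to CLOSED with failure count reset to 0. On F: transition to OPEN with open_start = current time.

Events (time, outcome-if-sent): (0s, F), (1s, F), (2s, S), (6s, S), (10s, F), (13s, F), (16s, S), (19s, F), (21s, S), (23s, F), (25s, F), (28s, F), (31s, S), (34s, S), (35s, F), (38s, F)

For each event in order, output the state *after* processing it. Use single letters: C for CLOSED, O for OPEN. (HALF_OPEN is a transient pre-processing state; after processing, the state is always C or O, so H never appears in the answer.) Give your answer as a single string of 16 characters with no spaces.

Answer: CCCCCCCCCCCCCCCC

Derivation:
State after each event:
  event#1 t=0s outcome=F: state=CLOSED
  event#2 t=1s outcome=F: state=CLOSED
  event#3 t=2s outcome=S: state=CLOSED
  event#4 t=6s outcome=S: state=CLOSED
  event#5 t=10s outcome=F: state=CLOSED
  event#6 t=13s outcome=F: state=CLOSED
  event#7 t=16s outcome=S: state=CLOSED
  event#8 t=19s outcome=F: state=CLOSED
  event#9 t=21s outcome=S: state=CLOSED
  event#10 t=23s outcome=F: state=CLOSED
  event#11 t=25s outcome=F: state=CLOSED
  event#12 t=28s outcome=F: state=CLOSED
  event#13 t=31s outcome=S: state=CLOSED
  event#14 t=34s outcome=S: state=CLOSED
  event#15 t=35s outcome=F: state=CLOSED
  event#16 t=38s outcome=F: state=CLOSED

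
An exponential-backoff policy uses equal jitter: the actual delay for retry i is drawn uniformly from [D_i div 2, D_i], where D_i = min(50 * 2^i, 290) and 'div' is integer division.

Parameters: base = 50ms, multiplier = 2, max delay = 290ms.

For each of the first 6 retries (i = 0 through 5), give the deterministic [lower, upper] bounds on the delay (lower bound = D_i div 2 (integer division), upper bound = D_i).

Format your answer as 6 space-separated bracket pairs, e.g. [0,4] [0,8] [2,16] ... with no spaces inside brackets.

Computing bounds per retry:
  i=0: D_i=min(50*2^0,290)=50, bounds=[25,50]
  i=1: D_i=min(50*2^1,290)=100, bounds=[50,100]
  i=2: D_i=min(50*2^2,290)=200, bounds=[100,200]
  i=3: D_i=min(50*2^3,290)=290, bounds=[145,290]
  i=4: D_i=min(50*2^4,290)=290, bounds=[145,290]
  i=5: D_i=min(50*2^5,290)=290, bounds=[145,290]

Answer: [25,50] [50,100] [100,200] [145,290] [145,290] [145,290]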